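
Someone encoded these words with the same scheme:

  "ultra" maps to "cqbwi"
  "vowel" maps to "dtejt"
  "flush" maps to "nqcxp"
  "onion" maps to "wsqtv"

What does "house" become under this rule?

The shifts repeat in a cycle of length 2: positions 0,1,… shift by +8, +5, then the pattern repeats.
Applying it to house: h+8=p, o+5=t, u+8=c, s+5=x, e+8=m.

ptcxm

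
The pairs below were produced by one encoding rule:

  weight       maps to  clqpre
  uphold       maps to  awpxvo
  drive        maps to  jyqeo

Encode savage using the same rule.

In weight: w→c is +6, e→l is +7, i→q is +8, g→p is +9 — the shift increases by 1 each position. Each letter shifts forward by (position + 6), i.e. 6, 7, 8, … — the shift grows by one for each successive letter.
For savage: s+6=y, a+7=h, v+8=d, a+9=j, g+10=q, e+11=p.

yhdjqp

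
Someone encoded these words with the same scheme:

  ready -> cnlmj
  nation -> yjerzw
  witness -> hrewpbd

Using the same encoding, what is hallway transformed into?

It's a Vigenère-style cipher with numeric key [11,9]: position i shifts by key[i mod 2].
Applying it to hallway: h+11=s, a+9=j, l+11=w, l+9=u, w+11=h, a+9=j, y+11=j.

sjwuhjj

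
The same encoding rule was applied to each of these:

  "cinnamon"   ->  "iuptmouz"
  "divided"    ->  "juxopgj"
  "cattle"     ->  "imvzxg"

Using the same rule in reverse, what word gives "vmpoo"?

panic

Shifts by position in cinnamon: pos 0: c→i (+6), pos 1: i→u (+12), pos 2: n→p (+2), pos 3: n→t (+6), pos 4: a→m (+12), pos 5: m→o (+2) — repeating every 3. It's a Vigenère-style cipher with numeric key [6,12,2]: position i shifts by key[i mod 3].
Undoing it on vmpoo: v−6=p, m−12=a, p−2=n, o−6=i, o−12=c.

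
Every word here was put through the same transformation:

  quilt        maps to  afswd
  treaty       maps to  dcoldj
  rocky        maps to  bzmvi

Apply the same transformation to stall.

cekwv

Shifts by position in quilt: pos 0: q→a (+10), pos 1: u→f (+11), pos 2: i→s (+10), pos 3: l→w (+11) — repeating every 2. It's a Vigenère-style cipher with numeric key [10,11]: position i shifts by key[i mod 2].
Applying it to stall: s+10=c, t+11=e, a+10=k, l+11=w, l+10=v.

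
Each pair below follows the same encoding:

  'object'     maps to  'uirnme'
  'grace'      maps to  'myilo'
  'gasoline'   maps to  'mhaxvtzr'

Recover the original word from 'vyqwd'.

print

In object: o→u is +6, b→i is +7, j→r is +8, e→n is +9 — the shift increases by 1 each position. Each letter shifts forward by (position + 6), i.e. 6, 7, 8, … — the shift grows by one for each successive letter.
Undoing it on vyqwd: v−6=p, y−7=r, q−8=i, w−9=n, d−10=t.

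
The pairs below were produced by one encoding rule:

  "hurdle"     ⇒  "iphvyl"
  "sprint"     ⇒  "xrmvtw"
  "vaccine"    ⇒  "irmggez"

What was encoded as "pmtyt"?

pupil

The output letters match the input read backwards, each shifted +4: hurdle reversed is eldruh. The word is reversed, then every letter is shifted forward by 4.
Decoding pmtyt: shift back: p−4=l, m−4=i, t−4=p, y−4=u, t−4=p → lipup; then reverse → pupil.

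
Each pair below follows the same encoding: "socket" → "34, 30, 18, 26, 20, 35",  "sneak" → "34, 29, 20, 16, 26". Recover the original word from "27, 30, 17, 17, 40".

lobby

s is letter #19 and maps to 34: an offset of 15. Each letter is replaced by its alphabet position (a=1..z=26) + 15.
Reversing it on 27, 30, 17, 17, 40: 27→(27−15)÷1=12=l, 30→(30−15)÷1=15=o, 17→(17−15)÷1=2=b, 17→(17−15)÷1=2=b, 40→(40−15)÷1=25=y.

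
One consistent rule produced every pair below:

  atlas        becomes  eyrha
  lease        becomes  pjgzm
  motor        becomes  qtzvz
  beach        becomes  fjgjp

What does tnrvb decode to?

In atlas: a→e is +4, t→y is +5, l→r is +6, a→h is +7 — the shift increases by 1 each position. The shift increases by 1 at each position, starting from +4: 4, 5, 6, ….
Undoing it on tnrvb: t−4=p, n−5=i, r−6=l, v−7=o, b−8=t.

pilot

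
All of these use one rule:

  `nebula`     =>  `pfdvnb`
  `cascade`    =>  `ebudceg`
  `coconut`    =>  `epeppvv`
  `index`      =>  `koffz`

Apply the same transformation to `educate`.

It's a Vigenère-style cipher with numeric key [2,1]: position i shifts by key[i mod 2].
On educate: e+2=g, d+1=e, u+2=w, c+1=d, a+2=c, t+1=u, e+2=g.

gewdcug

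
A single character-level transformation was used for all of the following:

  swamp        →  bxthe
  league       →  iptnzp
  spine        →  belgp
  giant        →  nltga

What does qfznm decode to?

Treating letters as 0–25, the rule is x ↦ 25x + 19 (mod 26).
Decoding qfznm: q(16)→25·(16−19)≡3=d; f(5)→25·(5−19)≡14=o; z(25)→25·(25−19)≡20=u; n(13)→25·(13−19)≡6=g; m(12)→25·(12−19)≡7=h (all mod 26).

dough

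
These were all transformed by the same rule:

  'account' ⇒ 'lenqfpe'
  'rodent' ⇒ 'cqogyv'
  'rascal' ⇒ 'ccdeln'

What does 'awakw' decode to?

pupil

Shifts by position in account: pos 0: a→l (+11), pos 1: c→e (+2), pos 2: c→n (+11), pos 3: o→q (+2) — repeating every 2. It's a Vigenère-style cipher with numeric key [11,2]: position i shifts by key[i mod 2].
Undoing it on awakw: a−11=p, w−2=u, a−11=p, k−2=i, w−11=l.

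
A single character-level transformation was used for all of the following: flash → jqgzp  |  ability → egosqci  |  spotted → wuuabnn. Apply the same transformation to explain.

icvsirx

Letter i (0-indexed) is shifted by i+4, so successive shifts are 4, 5, 6, ….
On explain: e+4=i, x+5=c, p+6=v, l+7=s, a+8=i, i+9=r, n+10=x.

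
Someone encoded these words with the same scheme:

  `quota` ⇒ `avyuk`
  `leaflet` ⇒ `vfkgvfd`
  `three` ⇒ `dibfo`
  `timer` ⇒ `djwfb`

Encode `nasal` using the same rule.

A repeating key of period 2 is used — shifts +10, +1 over and over.
Applying it to nasal: n+10=x, a+1=b, s+10=c, a+1=b, l+10=v.

xbcbv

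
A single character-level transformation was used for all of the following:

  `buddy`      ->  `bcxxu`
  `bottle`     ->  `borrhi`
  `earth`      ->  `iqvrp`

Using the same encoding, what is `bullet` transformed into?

b(1)→b(1) and u(20)→c(2) fit y≡11x+16 (mod 26); the inverse of 11 mod 26 is 19. This is an affine cipher: with a=0,…,z=25, each position x becomes (11x+16) mod 26.
For bullet: b(1)→11·1+16≡1=b; u(20)→11·20+16≡2=c; l(11)→11·11+16≡7=h; l(11)→11·11+16≡7=h; e(4)→11·4+16≡8=i; t(19)→11·19+16≡17=r (all mod 26).

bchhir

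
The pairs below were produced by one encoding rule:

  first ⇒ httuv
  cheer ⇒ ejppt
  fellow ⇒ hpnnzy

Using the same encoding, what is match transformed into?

Vowels shift forward by 11 and consonants shift forward by 2.
Applying it to match: m(cons)+2=o, a(vowel)+11=l, t(cons)+2=v, c(cons)+2=e, h(cons)+2=j.

olvej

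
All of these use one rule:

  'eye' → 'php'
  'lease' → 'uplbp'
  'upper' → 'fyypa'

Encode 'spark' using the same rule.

bylat

Two shifts are in play — +11 for a/e/i/o/u, +9 for every other letter.
On spark: s(cons)+9=b, p(cons)+9=y, a(vowel)+11=l, r(cons)+9=a, k(cons)+9=t.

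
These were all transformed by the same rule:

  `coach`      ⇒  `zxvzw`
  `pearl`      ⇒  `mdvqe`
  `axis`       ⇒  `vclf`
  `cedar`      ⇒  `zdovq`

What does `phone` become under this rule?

mwxid

Each letter's alphabet position (a=0..z=25) is mapped through 15·x+21 mod 26 — an affine cipher.
For phone: p(15)→15·15+21≡12=m; h(7)→15·7+21≡22=w; o(14)→15·14+21≡23=x; n(13)→15·13+21≡8=i; e(4)→15·4+21≡3=d (all mod 26).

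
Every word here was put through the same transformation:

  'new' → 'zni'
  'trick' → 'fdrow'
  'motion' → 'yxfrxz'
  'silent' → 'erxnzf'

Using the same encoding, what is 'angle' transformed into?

The shift depends on letter class: consonant n→z is +12, but vowel e→n is +9. Two shifts are in play — +9 for a/e/i/o/u, +12 for every other letter.
On angle: a(vowel)+9=j, n(cons)+12=z, g(cons)+12=s, l(cons)+12=x, e(vowel)+9=n.

jzsxn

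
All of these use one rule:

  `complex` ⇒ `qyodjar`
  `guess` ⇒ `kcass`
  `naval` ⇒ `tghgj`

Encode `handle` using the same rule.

pgtvja

Treating letters as 0–25, the rule is x ↦ 5x + 6 (mod 26).
For handle: h(7)→5·7+6≡15=p; a(0)→5·0+6≡6=g; n(13)→5·13+6≡19=t; d(3)→5·3+6≡21=v; l(11)→5·11+6≡9=j; e(4)→5·4+6≡0=a (all mod 26).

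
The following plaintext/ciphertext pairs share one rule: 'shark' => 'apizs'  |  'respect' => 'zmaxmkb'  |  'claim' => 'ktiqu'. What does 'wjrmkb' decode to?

It's a constant shift of +8 (ROT8).
Undoing it on wjrmkb: w−8=o, j−8=b, r−8=j, m−8=e, k−8=c, b−8=t.

object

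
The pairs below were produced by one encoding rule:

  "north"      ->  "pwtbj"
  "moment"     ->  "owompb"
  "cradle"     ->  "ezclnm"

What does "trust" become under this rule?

vzwav

Shifts by position in north: pos 0: n→p (+2), pos 1: o→w (+8), pos 2: r→t (+2), pos 3: t→b (+8) — repeating every 2. It's a Vigenère-style cipher with numeric key [2,8]: position i shifts by key[i mod 2].
For trust: t+2=v, r+8=z, u+2=w, s+8=a, t+2=v.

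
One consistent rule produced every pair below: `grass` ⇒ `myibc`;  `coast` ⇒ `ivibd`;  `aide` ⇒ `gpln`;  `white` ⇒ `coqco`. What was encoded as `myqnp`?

In grass: g→m is +6, r→y is +7, a→i is +8, s→b is +9 — the shift increases by 1 each position. Each letter shifts forward by (position + 6), i.e. 6, 7, 8, … — the shift grows by one for each successive letter.
Reversing it on myqnp: m−6=g, y−7=r, q−8=i, n−9=e, p−10=f.

grief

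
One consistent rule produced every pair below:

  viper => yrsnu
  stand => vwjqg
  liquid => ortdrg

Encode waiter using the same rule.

The rule splits by letter class: vowels +9, consonants +3.
Applying it to waiter: w(cons)+3=z, a(vowel)+9=j, i(vowel)+9=r, t(cons)+3=w, e(vowel)+9=n, r(cons)+3=u.

zjrwnu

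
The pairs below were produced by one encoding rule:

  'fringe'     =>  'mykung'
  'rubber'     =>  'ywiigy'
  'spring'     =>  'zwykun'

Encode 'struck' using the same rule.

zaywjr

The shift depends on letter class: consonant f→m is +7, but vowel i→k is +2. The rule splits by letter class: vowels +2, consonants +7.
Applying it to struck: s(cons)+7=z, t(cons)+7=a, r(cons)+7=y, u(vowel)+2=w, c(cons)+7=j, k(cons)+7=r.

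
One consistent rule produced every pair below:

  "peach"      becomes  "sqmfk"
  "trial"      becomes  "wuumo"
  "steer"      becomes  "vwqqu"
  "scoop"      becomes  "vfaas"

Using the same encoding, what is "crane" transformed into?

fumqq

The shift depends on letter class: consonant p→s is +3, but vowel e→q is +12. Vowels shift forward by 12 and consonants shift forward by 3.
Applying it to crane: c(cons)+3=f, r(cons)+3=u, a(vowel)+12=m, n(cons)+3=q, e(vowel)+12=q.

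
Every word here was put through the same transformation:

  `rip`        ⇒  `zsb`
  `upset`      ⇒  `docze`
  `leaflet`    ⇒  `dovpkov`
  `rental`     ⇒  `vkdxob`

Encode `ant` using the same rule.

dxk

The output letters match the input read backwards, each shifted +10: rip reversed is pir. The word is reversed, then every letter is shifted forward by 10.
On ant: reverse → tna; then shift: t+10=d, n+10=x, a+10=k.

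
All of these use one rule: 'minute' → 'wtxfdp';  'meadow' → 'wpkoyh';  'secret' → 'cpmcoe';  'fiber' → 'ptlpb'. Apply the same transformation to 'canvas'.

Shifts by position in minute: pos 0: m→w (+10), pos 1: i→t (+11), pos 2: n→x (+10), pos 3: u→f (+11) — repeating every 2. A repeating key of period 2 is used — shifts +10, +11 over and over.
Applying it to canvas: c+10=m, a+11=l, n+10=x, v+11=g, a+10=k, s+11=d.

mlxgkd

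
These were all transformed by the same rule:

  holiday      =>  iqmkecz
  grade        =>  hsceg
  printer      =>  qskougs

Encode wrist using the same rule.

xsktu

The shift depends on letter class: consonant h→i is +1, but vowel o→q is +2. The rule splits by letter class: vowels +2, consonants +1.
On wrist: w(cons)+1=x, r(cons)+1=s, i(vowel)+2=k, s(cons)+1=t, t(cons)+1=u.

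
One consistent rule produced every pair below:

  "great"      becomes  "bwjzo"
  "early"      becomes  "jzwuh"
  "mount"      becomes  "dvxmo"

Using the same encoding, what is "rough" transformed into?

g(6)→b(1) and r(17)→w(22) fit y≡9x+25 (mod 26); the inverse of 9 mod 26 is 3. Each letter's alphabet position (a=0..z=25) is mapped through 9·x+25 mod 26 — an affine cipher.
Applying it to rough: r(17)→9·17+25≡22=w; o(14)→9·14+25≡21=v; u(20)→9·20+25≡23=x; g(6)→9·6+25≡1=b; h(7)→9·7+25≡10=k (all mod 26).

wvxbk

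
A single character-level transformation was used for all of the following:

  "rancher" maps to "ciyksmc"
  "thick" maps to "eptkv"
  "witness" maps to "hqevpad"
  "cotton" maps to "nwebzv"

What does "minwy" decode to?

Shifts by position in rancher: pos 0: r→c (+11), pos 1: a→i (+8), pos 2: n→y (+11), pos 3: c→k (+8) — repeating every 2. It's a Vigenère-style cipher with numeric key [11,8]: position i shifts by key[i mod 2].
Undoing it on minwy: m−11=b, i−8=a, n−11=c, w−8=o, y−11=n.

bacon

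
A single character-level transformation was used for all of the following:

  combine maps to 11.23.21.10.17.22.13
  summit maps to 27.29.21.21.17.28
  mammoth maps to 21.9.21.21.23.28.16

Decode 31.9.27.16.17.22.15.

washing

c is letter #3 and maps to 11: an offset of 8. Letters become their 1-based position plus 8 (so a→9, b→10, …).
Reversing it on 31.9.27.16.17.22.15: 31→(31−8)÷1=23=w, 9→(9−8)÷1=1=a, 27→(27−8)÷1=19=s, 16→(16−8)÷1=8=h, 17→(17−8)÷1=9=i, 22→(22−8)÷1=14=n, 15→(15−8)÷1=7=g.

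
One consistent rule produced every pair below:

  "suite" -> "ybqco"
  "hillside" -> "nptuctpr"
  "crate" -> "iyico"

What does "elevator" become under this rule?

ksmekeae

In suite: s→y is +6, u→b is +7, i→q is +8, t→c is +9 — the shift increases by 1 each position. Letter i (0-indexed) is shifted by i+6, so successive shifts are 6, 7, 8, ….
Applying it to elevator: e+6=k, l+7=s, e+8=m, v+9=e, a+10=k, t+11=e, o+12=a, r+13=e.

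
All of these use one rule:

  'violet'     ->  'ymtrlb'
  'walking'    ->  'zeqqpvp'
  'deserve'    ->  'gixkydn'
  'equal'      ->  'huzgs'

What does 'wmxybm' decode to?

In violet: v→y is +3, i→m is +4, o→t is +5, l→r is +6 — the shift increases by 1 each position. Each letter shifts forward by (position + 3), i.e. 3, 4, 5, … — the shift grows by one for each successive letter.
Reversing it on wmxybm: w−3=t, m−4=i, x−5=s, y−6=s, b−7=u, m−8=e.

tissue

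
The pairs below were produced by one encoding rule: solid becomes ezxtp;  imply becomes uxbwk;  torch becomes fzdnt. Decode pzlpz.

Shifts by position in solid: pos 0: s→e (+12), pos 1: o→z (+11), pos 2: l→x (+12), pos 3: i→t (+11) — repeating every 2. It's a Vigenère-style cipher with numeric key [12,11]: position i shifts by key[i mod 2].
Undoing it on pzlpz: p−12=d, z−11=o, l−12=z, p−11=e, z−12=n.

dozen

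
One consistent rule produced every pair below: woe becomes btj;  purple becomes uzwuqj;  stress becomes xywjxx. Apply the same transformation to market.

It's a constant shift of +5 (ROT5).
Applying it to market: m+5=r, a+5=f, r+5=w, k+5=p, e+5=j, t+5=y.

rfwpjy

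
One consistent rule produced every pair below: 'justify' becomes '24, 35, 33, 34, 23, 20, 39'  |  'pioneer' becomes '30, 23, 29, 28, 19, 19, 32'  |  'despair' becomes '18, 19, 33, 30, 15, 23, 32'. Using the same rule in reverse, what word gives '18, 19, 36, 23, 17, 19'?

j is letter #10 and maps to 24: an offset of 14. The number is (letter's place in the alphabet, a=1) + 14.
Reversing it on 18, 19, 36, 23, 17, 19: 18→(18−14)÷1=4=d, 19→(19−14)÷1=5=e, 36→(36−14)÷1=22=v, 23→(23−14)÷1=9=i, 17→(17−14)÷1=3=c, 19→(19−14)÷1=5=e.

device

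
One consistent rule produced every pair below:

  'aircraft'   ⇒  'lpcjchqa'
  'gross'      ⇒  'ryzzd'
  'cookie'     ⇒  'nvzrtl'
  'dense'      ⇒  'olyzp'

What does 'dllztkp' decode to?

Shifts by position in aircraft: pos 0: a→l (+11), pos 1: i→p (+7), pos 2: r→c (+11), pos 3: c→j (+7) — repeating every 2. It's a Vigenère-style cipher with numeric key [11,7]: position i shifts by key[i mod 2].
Undoing it on dllztkp: d−11=s, l−7=e, l−11=a, z−7=s, t−11=i, k−7=d, p−11=e.

seaside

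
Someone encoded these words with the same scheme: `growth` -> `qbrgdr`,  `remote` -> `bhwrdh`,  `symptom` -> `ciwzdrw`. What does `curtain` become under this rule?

mxbddlx

The shift depends on letter class: consonant g→q is +10, but vowel o→r is +3. Vowels shift forward by 3 and consonants shift forward by 10.
Applying it to curtain: c(cons)+10=m, u(vowel)+3=x, r(cons)+10=b, t(cons)+10=d, a(vowel)+3=d, i(vowel)+3=l, n(cons)+10=x.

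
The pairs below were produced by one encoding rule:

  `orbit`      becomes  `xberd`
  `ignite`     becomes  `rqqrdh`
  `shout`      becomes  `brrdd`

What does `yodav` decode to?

pearl

A repeating key of period 3 is used — shifts +9, +10, +3 over and over.
Decoding yodav: y−9=p, o−10=e, d−3=a, a−9=r, v−10=l.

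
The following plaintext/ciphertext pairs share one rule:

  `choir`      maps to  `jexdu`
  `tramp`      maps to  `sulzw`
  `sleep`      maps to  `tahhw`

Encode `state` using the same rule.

Each letter's alphabet position (a=0..z=25) is mapped through 25·x+11 mod 26 — an affine cipher.
On state: s(18)→25·18+11≡19=t; t(19)→25·19+11≡18=s; a(0)→25·0+11≡11=l; t(19)→25·19+11≡18=s; e(4)→25·4+11≡7=h (all mod 26).

tslsh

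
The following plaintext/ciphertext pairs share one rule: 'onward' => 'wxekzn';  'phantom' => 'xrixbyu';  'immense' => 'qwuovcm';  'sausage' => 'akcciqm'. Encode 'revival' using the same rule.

zodsdkt

Shifts by position in onward: pos 0: o→w (+8), pos 1: n→x (+10), pos 2: w→e (+8), pos 3: a→k (+10) — repeating every 2. The shifts repeat in a cycle of length 2: positions 0,1,… shift by +8, +10, then the pattern repeats.
For revival: r+8=z, e+10=o, v+8=d, i+10=s, v+8=d, a+10=k, l+8=t.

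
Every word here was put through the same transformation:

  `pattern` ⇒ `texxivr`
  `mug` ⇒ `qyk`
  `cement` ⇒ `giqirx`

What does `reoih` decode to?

naked

Compare letters: p→t is +4, a→e is +4, t→x is +4 — a constant shift. This is a Caesar cipher with shift 4.
Reversing it on reoih: r−4=n, e−4=a, o−4=k, i−4=e, h−4=d.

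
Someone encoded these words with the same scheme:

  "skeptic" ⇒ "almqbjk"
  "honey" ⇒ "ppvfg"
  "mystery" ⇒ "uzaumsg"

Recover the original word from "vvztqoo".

nursing

Shifts by position in skeptic: pos 0: s→a (+8), pos 1: k→l (+1), pos 2: e→m (+8), pos 3: p→q (+1) — repeating every 2. It's a Vigenère-style cipher with numeric key [8,1]: position i shifts by key[i mod 2].
Undoing it on vvztqoo: v−8=n, v−1=u, z−8=r, t−1=s, q−8=i, o−1=n, o−8=g.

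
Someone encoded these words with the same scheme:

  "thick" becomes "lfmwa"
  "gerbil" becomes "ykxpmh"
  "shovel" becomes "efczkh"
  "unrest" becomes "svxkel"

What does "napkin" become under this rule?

t(19)→l(11) and h(7)→f(5) fit y≡7x+8 (mod 26); the inverse of 7 mod 26 is 15. Treating letters as 0–25, the rule is x ↦ 7x + 8 (mod 26).
Applying it to napkin: n(13)→7·13+8≡21=v; a(0)→7·0+8≡8=i; p(15)→7·15+8≡9=j; k(10)→7·10+8≡0=a; i(8)→7·8+8≡12=m; n(13)→7·13+8≡21=v (all mod 26).

vijamv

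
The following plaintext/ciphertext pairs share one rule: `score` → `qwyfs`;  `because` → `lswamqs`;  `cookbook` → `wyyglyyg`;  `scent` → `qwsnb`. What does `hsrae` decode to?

delay

s(18)→q(16) and c(2)→w(22) fit y≡11x+0 (mod 26); the inverse of 11 mod 26 is 19. Each letter's alphabet position (a=0..z=25) is mapped through 11·x+0 mod 26 — an affine cipher.
Decoding hsrae: h(7)→19·(7−0)≡3=d; s(18)→19·(18−0)≡4=e; r(17)→19·(17−0)≡11=l; a(0)→19·(0−0)≡0=a; e(4)→19·(4−0)≡24=y (all mod 26).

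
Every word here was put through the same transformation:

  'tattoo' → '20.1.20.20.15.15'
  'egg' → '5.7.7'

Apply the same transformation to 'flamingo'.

6.12.1.13.9.14.7.15

t is letter #20 and maps to 20: an offset of 0. Letters become their 1-indexed alphabet positions: a=1 … z=26.
For flamingo: f=6→6, l=12→12, a=1→1, m=13→13, i=9→9, n=14→14, g=7→7, o=15→15.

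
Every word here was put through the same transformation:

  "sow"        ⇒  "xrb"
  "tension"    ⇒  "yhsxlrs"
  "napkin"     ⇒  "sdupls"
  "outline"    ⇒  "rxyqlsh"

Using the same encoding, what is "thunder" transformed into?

Two shifts are in play — +3 for a/e/i/o/u, +5 for every other letter.
For thunder: t(cons)+5=y, h(cons)+5=m, u(vowel)+3=x, n(cons)+5=s, d(cons)+5=i, e(vowel)+3=h, r(cons)+5=w.

ymxsihw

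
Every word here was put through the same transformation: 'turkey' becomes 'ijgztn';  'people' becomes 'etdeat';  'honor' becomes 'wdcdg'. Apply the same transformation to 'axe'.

Compare letters: t→i is +15, u→j is +15, r→g is +15 — a constant shift. This is a Caesar cipher with shift 15.
On axe: a+15=p, x+15=m, e+15=t.

pmt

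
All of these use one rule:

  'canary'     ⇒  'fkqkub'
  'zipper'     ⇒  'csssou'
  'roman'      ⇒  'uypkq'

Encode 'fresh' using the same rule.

Two shifts are in play — +10 for a/e/i/o/u, +3 for every other letter.
Applying it to fresh: f(cons)+3=i, r(cons)+3=u, e(vowel)+10=o, s(cons)+3=v, h(cons)+3=k.

iuovk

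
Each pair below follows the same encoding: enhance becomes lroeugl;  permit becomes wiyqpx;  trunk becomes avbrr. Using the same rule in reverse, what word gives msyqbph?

Shifts by position in enhance: pos 0: e→l (+7), pos 1: n→r (+4), pos 2: h→o (+7), pos 3: a→e (+4) — repeating every 2. It's a Vigenère-style cipher with numeric key [7,4]: position i shifts by key[i mod 2].
Decoding msyqbph: m−7=f, s−4=o, y−7=r, q−4=m, b−7=u, p−4=l, h−7=a.

formula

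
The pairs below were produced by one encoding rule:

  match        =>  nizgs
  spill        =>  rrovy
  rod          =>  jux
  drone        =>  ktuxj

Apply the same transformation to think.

The output letters match the input read backwards, each shifted +6: match reversed is hctam. The word is reversed, then every letter is shifted forward by 6.
Applying it to think: reverse → kniht; then shift: k+6=q, n+6=t, i+6=o, h+6=n, t+6=z.

qtonz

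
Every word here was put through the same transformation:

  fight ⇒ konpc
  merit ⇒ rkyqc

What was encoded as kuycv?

forum

In fight: f→k is +5, i→o is +6, g→n is +7, h→p is +8 — the shift increases by 1 each position. Letter i (0-indexed) is shifted by i+5, so successive shifts are 5, 6, 7, ….
Decoding kuycv: k−5=f, u−6=o, y−7=r, c−8=u, v−9=m.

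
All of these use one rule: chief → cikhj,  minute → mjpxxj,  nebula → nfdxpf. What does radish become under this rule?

rbflwm

In chief: c→c is +0, h→i is +1, i→k is +2, e→h is +3 — the shift increases by 1 each position. Letter i (0-indexed) is shifted by i+0, so successive shifts are 0, 1, 2, ….
On radish: r+0=r, a+1=b, d+2=f, i+3=l, s+4=w, h+5=m.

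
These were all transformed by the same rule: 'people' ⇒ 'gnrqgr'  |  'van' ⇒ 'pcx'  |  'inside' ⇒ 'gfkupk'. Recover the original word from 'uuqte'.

The output letters match the input read backwards, each shifted +2: people reversed is elpoep. Two steps: reverse the string, then apply a Caesar shift of +2.
Decoding uuqte: shift back: u−2=s, u−2=s, q−2=o, t−2=r, e−2=c → ssorc; then reverse → cross.

cross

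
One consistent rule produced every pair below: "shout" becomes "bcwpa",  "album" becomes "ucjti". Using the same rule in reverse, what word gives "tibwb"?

The output letters match the input read backwards, each shifted +8: shout reversed is tuohs. The word is reversed, then every letter is shifted forward by 8.
Reversing it on tibwb: shift back: t−8=l, i−8=a, b−8=t, w−8=o, b−8=t → latot; then reverse → total.

total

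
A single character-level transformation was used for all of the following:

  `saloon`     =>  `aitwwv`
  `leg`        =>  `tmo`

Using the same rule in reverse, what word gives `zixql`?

Compare letters: s→a is +8, a→i is +8, l→t is +8 — a constant shift. It's a constant shift of +8 (ROT8).
Decoding zixql: z−8=r, i−8=a, x−8=p, q−8=i, l−8=d.

rapid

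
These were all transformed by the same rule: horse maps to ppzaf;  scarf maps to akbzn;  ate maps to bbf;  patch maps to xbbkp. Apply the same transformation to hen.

The shift depends on letter class: consonant h→p is +8, but vowel o→p is +1. Vowels shift forward by 1 and consonants shift forward by 8.
On hen: h(cons)+8=p, e(vowel)+1=f, n(cons)+8=v.

pfv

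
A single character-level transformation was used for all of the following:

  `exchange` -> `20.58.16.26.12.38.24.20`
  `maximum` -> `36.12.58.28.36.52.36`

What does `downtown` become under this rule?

18.40.56.38.50.40.56.38

The formula is n = 2×(alphabet index, a=1) + 10.
For downtown: d=4→18, o=15→40, w=23→56, n=14→38, t=20→50, o=15→40, w=23→56, n=14→38.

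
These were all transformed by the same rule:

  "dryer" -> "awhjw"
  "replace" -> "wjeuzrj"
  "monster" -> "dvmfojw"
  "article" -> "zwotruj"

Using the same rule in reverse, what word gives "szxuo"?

d(3)→a(0) and r(17)→w(22) fit y≡9x+25 (mod 26); the inverse of 9 mod 26 is 3. Each letter's alphabet position (a=0..z=25) is mapped through 9·x+25 mod 26 — an affine cipher.
Decoding szxuo: s(18)→3·(18−25)≡5=f; z(25)→3·(25−25)≡0=a; x(23)→3·(23−25)≡20=u; u(20)→3·(20−25)≡11=l; o(14)→3·(14−25)≡19=t (all mod 26).

fault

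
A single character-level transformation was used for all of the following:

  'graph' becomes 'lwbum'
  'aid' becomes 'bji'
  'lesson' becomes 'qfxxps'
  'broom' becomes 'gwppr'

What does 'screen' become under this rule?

The shift depends on letter class: consonant g→l is +5, but vowel a→b is +1. Vowels shift forward by 1 and consonants shift forward by 5.
For screen: s(cons)+5=x, c(cons)+5=h, r(cons)+5=w, e(vowel)+1=f, e(vowel)+1=f, n(cons)+5=s.

xhwffs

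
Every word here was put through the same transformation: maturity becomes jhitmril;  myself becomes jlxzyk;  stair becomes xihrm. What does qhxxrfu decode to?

passion

Each letter's alphabet position (a=0..z=25) is mapped through 11·x+7 mod 26 — an affine cipher.
Undoing it on qhxxrfu: q(16)→19·(16−7)≡15=p; h(7)→19·(7−7)≡0=a; x(23)→19·(23−7)≡18=s; x(23)→19·(23−7)≡18=s; r(17)→19·(17−7)≡8=i; f(5)→19·(5−7)≡14=o; u(20)→19·(20−7)≡13=n (all mod 26).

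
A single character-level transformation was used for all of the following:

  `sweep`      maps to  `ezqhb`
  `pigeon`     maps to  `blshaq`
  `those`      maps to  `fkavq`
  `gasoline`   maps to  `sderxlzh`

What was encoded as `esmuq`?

Shifts by position in sweep: pos 0: s→e (+12), pos 1: w→z (+3), pos 2: e→q (+12), pos 3: e→h (+3) — repeating every 2. A repeating key of period 2 is used — shifts +12, +3 over and over.
Decoding esmuq: e−12=s, s−3=p, m−12=a, u−3=r, q−12=e.

spare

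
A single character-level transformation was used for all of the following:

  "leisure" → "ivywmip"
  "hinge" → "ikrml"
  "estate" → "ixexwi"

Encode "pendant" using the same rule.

Two steps: reverse the string, then apply a Caesar shift of +4.
Applying it to pendant: reverse → tnadnep; then shift: t+4=x, n+4=r, a+4=e, d+4=h, n+4=r, e+4=i, p+4=t.

xrehrit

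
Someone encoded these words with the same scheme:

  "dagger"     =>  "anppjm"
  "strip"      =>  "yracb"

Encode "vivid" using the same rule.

The output letters match the input read backwards, each shifted +9: dagger reversed is reggad. The word is reversed, then every letter is shifted forward by 9.
On vivid: reverse → diviv; then shift: d+9=m, i+9=r, v+9=e, i+9=r, v+9=e.

mrere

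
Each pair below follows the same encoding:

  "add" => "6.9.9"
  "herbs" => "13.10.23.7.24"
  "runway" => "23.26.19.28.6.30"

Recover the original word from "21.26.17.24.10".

pulse

a is letter #1 and maps to 6: an offset of 5. Letters become their 1-based position plus 5 (so a→6, b→7, …).
Decoding 21.26.17.24.10: 21→(21−5)÷1=16=p, 26→(26−5)÷1=21=u, 17→(17−5)÷1=12=l, 24→(24−5)÷1=19=s, 10→(10−5)÷1=5=e.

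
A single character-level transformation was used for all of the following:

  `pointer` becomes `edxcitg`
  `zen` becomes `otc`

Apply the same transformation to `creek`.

Compare letters: p→e is +15, o→d is +15, i→x is +15 — a constant shift. Each letter is shifted forward by 15 in the alphabet (a Caesar shift of +15).
Applying it to creek: c+15=r, r+15=g, e+15=t, e+15=t, k+15=z.

rgttz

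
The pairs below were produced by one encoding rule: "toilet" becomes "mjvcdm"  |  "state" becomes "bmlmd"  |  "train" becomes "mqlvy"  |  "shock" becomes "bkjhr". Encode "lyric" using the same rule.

cpqvh

t(19)→m(12) and o(14)→j(9) fit y≡11x+11 (mod 26); the inverse of 11 mod 26 is 19. Each letter's alphabet position (a=0..z=25) is mapped through 11·x+11 mod 26 — an affine cipher.
On lyric: l(11)→11·11+11≡2=c; y(24)→11·24+11≡15=p; r(17)→11·17+11≡16=q; i(8)→11·8+11≡21=v; c(2)→11·2+11≡7=h (all mod 26).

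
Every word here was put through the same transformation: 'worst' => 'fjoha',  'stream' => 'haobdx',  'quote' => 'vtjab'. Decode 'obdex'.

realm

w(22)→f(5) and o(14)→j(9) fit y≡19x+3 (mod 26); the inverse of 19 mod 26 is 11. This is an affine cipher: with a=0,…,z=25, each position x becomes (19x+3) mod 26.
Decoding obdex: o(14)→11·(14−3)≡17=r; b(1)→11·(1−3)≡4=e; d(3)→11·(3−3)≡0=a; e(4)→11·(4−3)≡11=l; x(23)→11·(23−3)≡12=m (all mod 26).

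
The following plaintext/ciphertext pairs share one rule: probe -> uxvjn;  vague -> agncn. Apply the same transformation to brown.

Each letter shifts forward by (position + 5), i.e. 5, 6, 7, … — the shift grows by one for each successive letter.
For brown: b+5=g, r+6=x, o+7=v, w+8=e, n+9=w.

gxvew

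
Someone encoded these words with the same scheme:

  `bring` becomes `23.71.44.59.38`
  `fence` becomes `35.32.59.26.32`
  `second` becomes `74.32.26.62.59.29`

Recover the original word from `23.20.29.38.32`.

b(#2)→23 and r(#18)→71: differences scale by 3, so n = 3·pos + 17. The formula is n = 3×(alphabet index, a=1) + 17.
Undoing it on 23.20.29.38.32: 23→(23−17)÷3=2=b, 20→(20−17)÷3=1=a, 29→(29−17)÷3=4=d, 38→(38−17)÷3=7=g, 32→(32−17)÷3=5=e.

badge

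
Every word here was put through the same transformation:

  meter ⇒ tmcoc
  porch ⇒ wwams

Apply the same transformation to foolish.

mwxvteu

In meter: m→t is +7, e→m is +8, t→c is +9, e→o is +10 — the shift increases by 1 each position. The shift increases by 1 at each position, starting from +7: 7, 8, 9, ….
Applying it to foolish: f+7=m, o+8=w, o+9=x, l+10=v, i+11=t, s+12=e, h+13=u.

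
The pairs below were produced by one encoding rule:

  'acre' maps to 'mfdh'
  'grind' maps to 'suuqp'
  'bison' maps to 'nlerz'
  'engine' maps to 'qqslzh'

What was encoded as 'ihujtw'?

A repeating key of period 2 is used — shifts +12, +3 over and over.
Decoding ihujtw: i−12=w, h−3=e, u−12=i, j−3=g, t−12=h, w−3=t.

weight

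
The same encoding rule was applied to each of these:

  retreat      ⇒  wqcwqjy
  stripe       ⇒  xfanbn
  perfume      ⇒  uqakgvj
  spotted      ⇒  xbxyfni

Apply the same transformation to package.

umlpmpj

Shifts by position in retreat: pos 0: r→w (+5), pos 1: e→q (+12), pos 2: t→c (+9), pos 3: r→w (+5), pos 4: e→q (+12), pos 5: a→j (+9) — repeating every 3. The shifts repeat in a cycle of length 3: positions 0,1,… shift by +5, +12, +9, then the pattern repeats.
On package: p+5=u, a+12=m, c+9=l, k+5=p, a+12=m, g+9=p, e+5=j.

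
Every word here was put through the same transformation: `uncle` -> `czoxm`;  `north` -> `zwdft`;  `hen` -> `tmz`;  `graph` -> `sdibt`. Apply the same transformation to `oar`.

The shift depends on letter class: consonant n→z is +12, but vowel u→c is +8. Vowels shift forward by 8 and consonants shift forward by 12.
Applying it to oar: o(vowel)+8=w, a(vowel)+8=i, r(cons)+12=d.

wid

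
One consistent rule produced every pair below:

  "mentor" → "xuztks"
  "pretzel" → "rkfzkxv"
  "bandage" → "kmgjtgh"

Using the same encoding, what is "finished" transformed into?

jknyotol

The output letters match the input read backwards, each shifted +6: mentor reversed is rotnem. Read the word backwards and shift each letter +6.
On finished: reverse → dehsinif; then shift: d+6=j, e+6=k, h+6=n, s+6=y, i+6=o, n+6=t, i+6=o, f+6=l.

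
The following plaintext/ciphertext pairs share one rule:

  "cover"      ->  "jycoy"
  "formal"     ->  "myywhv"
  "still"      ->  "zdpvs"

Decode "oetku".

A repeating key of period 2 is used — shifts +7, +10 over and over.
Reversing it on oetku: o−7=h, e−10=u, t−7=m, k−10=a, u−7=n.

human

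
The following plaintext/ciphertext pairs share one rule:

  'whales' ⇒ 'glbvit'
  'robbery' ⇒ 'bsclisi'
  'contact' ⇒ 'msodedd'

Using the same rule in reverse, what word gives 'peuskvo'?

fatigue

The shifts repeat in a cycle of length 3: positions 0,1,… shift by +10, +4, +1, then the pattern repeats.
Undoing it on peuskvo: p−10=f, e−4=a, u−1=t, s−10=i, k−4=g, v−1=u, o−10=e.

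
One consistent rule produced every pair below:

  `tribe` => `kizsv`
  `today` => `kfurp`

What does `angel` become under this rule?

Compare letters: t→k is +17, r→i is +17, i→z is +17 — a constant shift. It's a constant shift of +17 (ROT17).
For angel: a+17=r, n+17=e, g+17=x, e+17=v, l+17=c.

rexvc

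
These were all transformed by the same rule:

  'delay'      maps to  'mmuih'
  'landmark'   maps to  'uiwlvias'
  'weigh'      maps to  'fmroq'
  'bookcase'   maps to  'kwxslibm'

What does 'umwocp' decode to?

Shifts by position in delay: pos 0: d→m (+9), pos 1: e→m (+8), pos 2: l→u (+9), pos 3: a→i (+8) — repeating every 2. A repeating key of period 2 is used — shifts +9, +8 over and over.
Reversing it on umwocp: u−9=l, m−8=e, w−9=n, o−8=g, c−9=t, p−8=h.

length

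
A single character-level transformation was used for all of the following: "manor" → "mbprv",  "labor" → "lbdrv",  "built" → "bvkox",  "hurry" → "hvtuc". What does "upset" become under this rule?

In manor: m→m is +0, a→b is +1, n→p is +2, o→r is +3 — the shift increases by 1 each position. The shift increases by 1 at each position, starting from +0: 0, 1, 2, ….
Applying it to upset: u+0=u, p+1=q, s+2=u, e+3=h, t+4=x.

uquhx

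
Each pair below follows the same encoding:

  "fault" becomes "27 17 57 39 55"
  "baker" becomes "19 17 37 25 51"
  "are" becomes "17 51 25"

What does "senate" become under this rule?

f(#6)→27 and a(#1)→17: differences scale by 2, so n = 2·pos + 15. Each letter becomes 2×(its alphabet position, a=1..z=26) + 15.
For senate: s=19→53, e=5→25, n=14→43, a=1→17, t=20→55, e=5→25.

53 25 43 17 55 25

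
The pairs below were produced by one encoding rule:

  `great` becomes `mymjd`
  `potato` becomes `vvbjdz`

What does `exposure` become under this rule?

kexxcfdr

In great: g→m is +6, r→y is +7, e→m is +8, a→j is +9 — the shift increases by 1 each position. Each letter shifts forward by (position + 6), i.e. 6, 7, 8, … — the shift grows by one for each successive letter.
For exposure: e+6=k, x+7=e, p+8=x, o+9=x, s+10=c, u+11=f, r+12=d, e+13=r.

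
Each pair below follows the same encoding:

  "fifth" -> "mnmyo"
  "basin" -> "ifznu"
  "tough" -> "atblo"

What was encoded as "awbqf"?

Shifts by position in fifth: pos 0: f→m (+7), pos 1: i→n (+5), pos 2: f→m (+7), pos 3: t→y (+5) — repeating every 2. A repeating key of period 2 is used — shifts +7, +5 over and over.
Undoing it on awbqf: a−7=t, w−5=r, b−7=u, q−5=l, f−7=y.

truly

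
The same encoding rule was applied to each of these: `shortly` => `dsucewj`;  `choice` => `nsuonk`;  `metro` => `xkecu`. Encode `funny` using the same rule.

qayyj

The shift depends on letter class: consonant s→d is +11, but vowel o→u is +6. Vowels shift forward by 6 and consonants shift forward by 11.
Applying it to funny: f(cons)+11=q, u(vowel)+6=a, n(cons)+11=y, n(cons)+11=y, y(cons)+11=j.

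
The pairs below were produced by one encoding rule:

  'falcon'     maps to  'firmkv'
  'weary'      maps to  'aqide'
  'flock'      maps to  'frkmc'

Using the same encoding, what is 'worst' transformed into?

akdsh

Treating letters as 0–25, the rule is x ↦ 15x + 8 (mod 26).
Applying it to worst: w(22)→15·22+8≡0=a; o(14)→15·14+8≡10=k; r(17)→15·17+8≡3=d; s(18)→15·18+8≡18=s; t(19)→15·19+8≡7=h (all mod 26).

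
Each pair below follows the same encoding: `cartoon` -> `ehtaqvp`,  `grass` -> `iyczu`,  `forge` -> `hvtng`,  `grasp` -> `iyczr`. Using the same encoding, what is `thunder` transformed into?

Shifts by position in cartoon: pos 0: c→e (+2), pos 1: a→h (+7), pos 2: r→t (+2), pos 3: t→a (+7) — repeating every 2. It's a Vigenère-style cipher with numeric key [2,7]: position i shifts by key[i mod 2].
For thunder: t+2=v, h+7=o, u+2=w, n+7=u, d+2=f, e+7=l, r+2=t.

vowuflt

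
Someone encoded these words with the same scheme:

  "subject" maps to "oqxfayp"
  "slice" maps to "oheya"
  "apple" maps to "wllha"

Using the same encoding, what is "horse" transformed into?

dknoa

Compare letters: s→o is +22, u→q is +22, b→x is +22 — a constant shift. This is a Caesar cipher with shift 22.
For horse: h+22=d, o+22=k, r+22=n, s+22=o, e+22=a.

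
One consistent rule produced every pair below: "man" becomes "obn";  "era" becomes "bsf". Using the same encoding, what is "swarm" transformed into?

The output letters match the input read backwards, each shifted +1: man reversed is nam. The word is reversed, then every letter is shifted forward by 1.
For swarm: reverse → mraws; then shift: m+1=n, r+1=s, a+1=b, w+1=x, s+1=t.

nsbxt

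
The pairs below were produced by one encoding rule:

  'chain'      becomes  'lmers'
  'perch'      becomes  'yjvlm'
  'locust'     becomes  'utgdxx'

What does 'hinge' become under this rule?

qnrpj

It's a Vigenère-style cipher with numeric key [9,5,4]: position i shifts by key[i mod 3].
On hinge: h+9=q, i+5=n, n+4=r, g+9=p, e+5=j.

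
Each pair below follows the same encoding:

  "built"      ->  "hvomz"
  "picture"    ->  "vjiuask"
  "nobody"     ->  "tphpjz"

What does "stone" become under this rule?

yuuok

Shifts by position in built: pos 0: b→h (+6), pos 1: u→v (+1), pos 2: i→o (+6), pos 3: l→m (+1) — repeating every 2. A repeating key of period 2 is used — shifts +6, +1 over and over.
Applying it to stone: s+6=y, t+1=u, o+6=u, n+1=o, e+6=k.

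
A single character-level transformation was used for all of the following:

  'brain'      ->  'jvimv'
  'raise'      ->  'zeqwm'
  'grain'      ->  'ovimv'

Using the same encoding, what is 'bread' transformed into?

jvmel

A repeating key of period 2 is used — shifts +8, +4 over and over.
On bread: b+8=j, r+4=v, e+8=m, a+4=e, d+8=l.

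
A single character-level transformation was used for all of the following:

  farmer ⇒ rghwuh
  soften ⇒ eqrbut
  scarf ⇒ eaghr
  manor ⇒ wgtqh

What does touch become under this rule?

bqyal

f(5)→r(17) and a(0)→g(6) fit y≡23x+6 (mod 26); the inverse of 23 mod 26 is 17. This is an affine cipher: with a=0,…,z=25, each position x becomes (23x+6) mod 26.
Applying it to touch: t(19)→23·19+6≡1=b; o(14)→23·14+6≡16=q; u(20)→23·20+6≡24=y; c(2)→23·2+6≡0=a; h(7)→23·7+6≡11=l (all mod 26).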